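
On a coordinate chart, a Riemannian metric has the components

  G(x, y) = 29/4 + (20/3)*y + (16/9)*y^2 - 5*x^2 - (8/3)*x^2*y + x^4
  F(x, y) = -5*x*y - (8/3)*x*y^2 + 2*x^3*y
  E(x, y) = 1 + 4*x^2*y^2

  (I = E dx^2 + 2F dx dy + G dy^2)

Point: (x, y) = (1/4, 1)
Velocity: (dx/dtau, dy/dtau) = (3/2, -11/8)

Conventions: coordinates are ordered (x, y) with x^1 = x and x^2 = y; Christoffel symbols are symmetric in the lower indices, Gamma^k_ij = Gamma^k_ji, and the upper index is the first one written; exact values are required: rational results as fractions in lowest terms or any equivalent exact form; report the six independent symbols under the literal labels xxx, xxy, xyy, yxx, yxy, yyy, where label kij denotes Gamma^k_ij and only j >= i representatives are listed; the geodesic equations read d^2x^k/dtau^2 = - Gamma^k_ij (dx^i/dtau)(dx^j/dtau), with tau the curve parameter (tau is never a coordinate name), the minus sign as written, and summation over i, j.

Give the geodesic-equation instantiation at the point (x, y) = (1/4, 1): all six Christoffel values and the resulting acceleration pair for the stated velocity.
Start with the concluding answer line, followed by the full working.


Answer: Gamma_xxx = 2304/35641, Gamma_xxy = 576/35641, Gamma_xyy = -1536/35641, Gamma_yxx = -17376/35641, Gamma_yxy = -4344/35641, Gamma_yyy = 11584/35641; accelerations (d^2x/dtau^2, d^2y/dtau^2) = (96/35641, -724/35641)

E = 5/4, F = -181/96, G = 35065/2304 at the point
E_x = 2, E_y = 1/2, F_x = -175/24, F_y = -245/96, G_x = -181/48, G_y = 181/18
EG - F^2 = 35641/2304;  g^inv = (2304/35641) * [[35065/2304, 181/96], [181/96, 5/4]]
first-kind symbols [ij,l] = (1/2)(d_i g_jl + d_j g_il - d_l g_ij): [xx,x] = E_x/2 = 1, [xx,y] = F_x - E_y/2 = -181/24, [xy,x] = E_y/2 = 1/4, [xy,y] = G_x/2 = -181/96, [yy,x] = F_y - G_x/2 = -2/3, [yy,y] = G_y/2 = 181/36
Gamma^x_ij = (G*[ij,x] - F*[ij,y])/(EG - F^2), Gamma^y_ij = (E*[ij,y] - F*[ij,x])/(EG - F^2)
Gamma_xxx = 2304/35641, Gamma_xxy = 576/35641, Gamma_xyy = -1536/35641, Gamma_yxx = -17376/35641, Gamma_yxy = -4344/35641, Gamma_yyy = 11584/35641
d^2x/dtau^2 = -(Gamma_xxx*(3/2)^2 + 2*Gamma_xxy*(3/2)*(-11/8) + Gamma_xyy*(-11/8)^2) = 96/35641
d^2y/dtau^2 = -(Gamma_yxx*(3/2)^2 + 2*Gamma_yxy*(3/2)*(-11/8) + Gamma_yyy*(-11/8)^2) = -724/35641


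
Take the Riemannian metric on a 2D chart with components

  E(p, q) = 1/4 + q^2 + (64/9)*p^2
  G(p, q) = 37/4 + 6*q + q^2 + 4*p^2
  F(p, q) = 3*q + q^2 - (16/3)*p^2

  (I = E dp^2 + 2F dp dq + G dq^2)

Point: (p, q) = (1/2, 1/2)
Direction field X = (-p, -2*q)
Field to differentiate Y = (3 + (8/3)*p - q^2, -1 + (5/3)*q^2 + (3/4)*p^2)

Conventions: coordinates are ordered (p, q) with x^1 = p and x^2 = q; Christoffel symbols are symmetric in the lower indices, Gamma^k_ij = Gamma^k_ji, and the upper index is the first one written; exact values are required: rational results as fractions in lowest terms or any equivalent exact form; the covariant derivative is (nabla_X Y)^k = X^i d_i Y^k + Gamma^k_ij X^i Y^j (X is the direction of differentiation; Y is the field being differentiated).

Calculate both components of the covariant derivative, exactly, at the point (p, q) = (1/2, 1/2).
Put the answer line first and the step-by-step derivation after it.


Answer: (nabla_X Y)^p = -72595/17612, (nabla_X Y)^q = -960893/634032

E = 41/18, F = 5/12, G = 27/2 at the point
E_p = 64/9, E_q = 1, F_p = -16/3, F_q = 4, G_p = 4, G_q = 7
EG - F^2 = 4403/144;  g^inv = (144/4403) * [[27/2, -5/12], [-5/12, 41/18]]
first-kind symbols [ij,l] = (1/2)(d_i g_jl + d_j g_il - d_l g_ij): [pp,p] = E_p/2 = 32/9, [pp,q] = F_p - E_q/2 = -35/6, [pq,p] = E_q/2 = 1/2, [pq,q] = G_p/2 = 2, [qq,p] = F_q - G_p/2 = 2, [qq,q] = G_q/2 = 7/2
Gamma^p_ij = (G*[ij,p] - F*[ij,q])/(EG - F^2), Gamma^q_ij = (E*[ij,q] - F*[ij,p])/(EG - F^2)
Gamma_ppp = 7262/4403, Gamma_ppq = 852/4403, Gamma_pqq = 3678/4403, Gamma_qpp = -6380/13209, Gamma_qpq = 626/4403, Gamma_qqq = 1028/4403
X = (-1/2, -1), Y = (49/12, -19/48) at the point


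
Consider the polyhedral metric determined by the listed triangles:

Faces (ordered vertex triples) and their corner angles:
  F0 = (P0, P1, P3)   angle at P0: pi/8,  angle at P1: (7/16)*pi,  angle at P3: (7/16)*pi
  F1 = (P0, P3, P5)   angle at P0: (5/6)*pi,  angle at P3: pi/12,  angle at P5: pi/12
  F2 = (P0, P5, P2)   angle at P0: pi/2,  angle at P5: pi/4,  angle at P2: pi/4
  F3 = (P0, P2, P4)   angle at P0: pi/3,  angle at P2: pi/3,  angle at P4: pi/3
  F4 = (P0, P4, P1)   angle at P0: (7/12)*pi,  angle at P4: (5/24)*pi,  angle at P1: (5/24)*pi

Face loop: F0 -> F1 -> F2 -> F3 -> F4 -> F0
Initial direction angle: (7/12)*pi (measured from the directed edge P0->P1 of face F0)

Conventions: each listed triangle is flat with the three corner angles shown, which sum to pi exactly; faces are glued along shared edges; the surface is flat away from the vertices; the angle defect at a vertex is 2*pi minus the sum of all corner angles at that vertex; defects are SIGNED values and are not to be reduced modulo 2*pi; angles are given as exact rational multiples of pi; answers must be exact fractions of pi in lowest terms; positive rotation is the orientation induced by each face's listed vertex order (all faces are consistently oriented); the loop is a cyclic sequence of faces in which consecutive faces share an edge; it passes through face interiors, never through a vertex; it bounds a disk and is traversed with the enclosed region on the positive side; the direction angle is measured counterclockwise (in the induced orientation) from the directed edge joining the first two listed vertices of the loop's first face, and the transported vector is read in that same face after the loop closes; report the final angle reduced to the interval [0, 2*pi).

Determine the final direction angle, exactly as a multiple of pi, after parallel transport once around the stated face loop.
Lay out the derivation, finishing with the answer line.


enclosed vertex P0: corner angles sum to (19/8)*pi, defect = 2*pi - (19/8)*pi = (-3/8)*pi
final direction = starting direction + enclosed defect total, reduced mod 2*pi (induced orientation)
final angle = (7/12)*pi - (3/8)*pi = (5/24)*pi (mod 2*pi)

Answer: final direction angle = (5/24)*pi


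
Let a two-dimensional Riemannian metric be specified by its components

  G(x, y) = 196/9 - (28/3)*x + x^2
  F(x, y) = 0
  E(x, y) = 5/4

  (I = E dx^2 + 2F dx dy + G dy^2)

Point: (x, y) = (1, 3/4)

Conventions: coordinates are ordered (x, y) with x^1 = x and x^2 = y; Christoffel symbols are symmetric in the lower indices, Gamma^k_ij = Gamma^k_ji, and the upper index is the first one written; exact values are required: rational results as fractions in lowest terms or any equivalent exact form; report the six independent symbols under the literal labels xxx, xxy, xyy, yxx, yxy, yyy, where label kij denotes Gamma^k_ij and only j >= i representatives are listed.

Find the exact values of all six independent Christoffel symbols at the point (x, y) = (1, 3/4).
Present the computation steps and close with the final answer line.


E = 5/4, F = 0, G = 121/9 at the point
E_x = 0, E_y = 0, F_x = 0, F_y = 0, G_x = -22/3, G_y = 0
EG - F^2 = 605/36;  g^inv = (36/605) * [[121/9, 0], [0, 5/4]]
first-kind symbols [ij,l] = (1/2)(d_i g_jl + d_j g_il - d_l g_ij): [xx,x] = E_x/2 = 0, [xx,y] = F_x - E_y/2 = 0, [xy,x] = E_y/2 = 0, [xy,y] = G_x/2 = -11/3, [yy,x] = F_y - G_x/2 = 11/3, [yy,y] = G_y/2 = 0
Gamma^x_ij = (G*[ij,x] - F*[ij,y])/(EG - F^2), Gamma^y_ij = (E*[ij,y] - F*[ij,x])/(EG - F^2)

Answer: Gamma_xxx = 0, Gamma_xxy = 0, Gamma_xyy = 44/15, Gamma_yxx = 0, Gamma_yxy = -3/11, Gamma_yyy = 0


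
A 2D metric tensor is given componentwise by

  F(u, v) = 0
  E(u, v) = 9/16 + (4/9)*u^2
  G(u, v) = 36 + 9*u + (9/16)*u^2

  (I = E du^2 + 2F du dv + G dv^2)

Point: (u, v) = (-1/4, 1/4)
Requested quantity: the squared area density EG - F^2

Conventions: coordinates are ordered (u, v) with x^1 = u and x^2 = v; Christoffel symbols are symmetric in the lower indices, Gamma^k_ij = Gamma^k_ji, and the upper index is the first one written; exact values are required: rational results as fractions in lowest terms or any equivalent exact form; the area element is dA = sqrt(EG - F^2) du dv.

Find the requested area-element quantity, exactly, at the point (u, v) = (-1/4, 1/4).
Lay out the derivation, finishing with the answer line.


E = 85/144, F = 0, G = 8649/256; EG - F^2 = 81685/4096

Answer: EG - F^2 = 81685/4096


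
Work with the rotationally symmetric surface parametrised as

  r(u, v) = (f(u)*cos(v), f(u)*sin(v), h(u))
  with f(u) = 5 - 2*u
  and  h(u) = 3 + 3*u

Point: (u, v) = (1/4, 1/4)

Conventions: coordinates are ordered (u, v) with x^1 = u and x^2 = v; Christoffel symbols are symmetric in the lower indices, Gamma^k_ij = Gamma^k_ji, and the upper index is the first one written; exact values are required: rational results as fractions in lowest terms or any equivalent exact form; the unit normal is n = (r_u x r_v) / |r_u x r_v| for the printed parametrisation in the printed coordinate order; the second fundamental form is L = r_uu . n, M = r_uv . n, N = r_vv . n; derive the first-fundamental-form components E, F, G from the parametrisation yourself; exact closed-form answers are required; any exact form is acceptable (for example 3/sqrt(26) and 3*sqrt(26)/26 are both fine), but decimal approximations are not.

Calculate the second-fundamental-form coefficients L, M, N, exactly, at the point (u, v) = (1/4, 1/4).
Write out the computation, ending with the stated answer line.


f = 9/2, f' = -2, f'' = 0, h' = 3, h'' = 0
E = 13, F = 0, G = 81/4; answer radicand W^2 = 13
unnormalised second-form numerators: l = 0, m = 0, n = 27/2; L = l/sqrt(13), and similarly M = m/sqrt(W^2), N = n/sqrt(W^2)

Answer: L = 0, M = 0, N = 27*sqrt(13)/26


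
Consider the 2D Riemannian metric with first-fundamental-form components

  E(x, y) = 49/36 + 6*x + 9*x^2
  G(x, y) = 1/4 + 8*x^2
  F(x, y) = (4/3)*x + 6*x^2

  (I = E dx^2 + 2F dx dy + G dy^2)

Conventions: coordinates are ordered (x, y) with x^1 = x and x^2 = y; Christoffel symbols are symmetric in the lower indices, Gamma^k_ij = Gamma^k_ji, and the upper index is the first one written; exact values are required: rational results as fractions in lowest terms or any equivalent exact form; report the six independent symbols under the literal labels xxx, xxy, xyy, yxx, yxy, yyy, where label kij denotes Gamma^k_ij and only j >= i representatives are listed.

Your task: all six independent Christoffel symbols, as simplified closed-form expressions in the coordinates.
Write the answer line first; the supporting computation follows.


Answer: Gamma_xxx = (68*x + 108)/(5184*x^4 + 4608*x^3 + 1636*x^2 + 216*x + 49), Gamma_xxy = (-6912*x^3 - 1536*x^2)/(5184*x^4 + 4608*x^3 + 1636*x^2 + 216*x + 49), Gamma_xyy = (-9216*x^3 - 288*x)/(5184*x^4 + 4608*x^3 + 1636*x^2 + 216*x + 49), Gamma_yxx = (23328*x^3 + 23328*x^2 + 8784*x + 784)/(15552*x^4 + 13824*x^3 + 4908*x^2 + 648*x + 147), Gamma_yxy = (10368*x^3 + 6912*x^2 + 1568*x)/(5184*x^4 + 4608*x^3 + 1636*x^2 + 216*x + 49), Gamma_yyy = (6912*x^3 + 1536*x^2)/(5184*x^4 + 4608*x^3 + 1636*x^2 + 216*x + 49)

E = 49/36 + 6*x + 9*x^2; F = (4/3)*x + 6*x^2; G = 1/4 + 8*x^2
Gamma^k_ij = (1/2) g^{kl} (d_i g_jl + d_j g_il - d_l g_ij), with g^inv = (1/(EG-F^2)) [[G, -F], [-F, E]]
first partials: E_x = 6 + 18*x, E_y = 0, F_x = 4/3 + 12*x, F_y = 0, G_x = 16*x, G_y = 0
D = EG - F^2 = 49/144 + (3/2)*x + (409/36)*x^2 + 32*x^3 + 36*x^4
expanded: Gamma^x_xx = (G E_x - 2F F_x + F E_y)/(2D), Gamma^x_xy = (G E_y - F G_x)/(2D), Gamma^x_yy = (2G F_y - G G_x - F G_y)/(2D), Gamma^y_xx = (2E F_x - E E_y - F E_x)/(2D), Gamma^y_xy = (E G_x - F E_y)/(2D), Gamma^y_yy = (E G_y - 2F F_y + F G_x)/(2D); substitute and cancel common factors


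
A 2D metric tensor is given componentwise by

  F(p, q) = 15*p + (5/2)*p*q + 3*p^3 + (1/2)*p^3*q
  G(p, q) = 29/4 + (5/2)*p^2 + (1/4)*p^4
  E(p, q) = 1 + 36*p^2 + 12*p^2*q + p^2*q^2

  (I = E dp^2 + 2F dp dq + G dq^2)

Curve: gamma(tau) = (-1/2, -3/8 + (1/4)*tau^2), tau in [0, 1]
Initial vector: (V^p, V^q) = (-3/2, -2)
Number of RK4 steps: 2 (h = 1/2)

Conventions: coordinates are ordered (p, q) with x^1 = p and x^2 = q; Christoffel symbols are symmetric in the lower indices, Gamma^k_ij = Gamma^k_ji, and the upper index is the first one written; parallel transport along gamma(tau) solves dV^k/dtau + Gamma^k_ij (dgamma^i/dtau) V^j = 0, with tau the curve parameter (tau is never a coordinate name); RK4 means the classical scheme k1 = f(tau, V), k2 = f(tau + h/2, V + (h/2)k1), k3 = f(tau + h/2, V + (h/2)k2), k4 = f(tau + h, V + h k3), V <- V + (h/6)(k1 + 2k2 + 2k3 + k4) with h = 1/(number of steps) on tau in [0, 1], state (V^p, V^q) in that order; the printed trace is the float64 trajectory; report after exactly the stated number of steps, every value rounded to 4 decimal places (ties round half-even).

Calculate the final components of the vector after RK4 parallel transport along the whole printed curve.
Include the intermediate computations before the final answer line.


gamma'(tau) = (0, (1/2)*tau); f(tau, V)^k = -Gamma^k_ij(gamma(tau)) gamma'^i(tau) V^j; h = 1/2; intermediate values shown to 6 dp
curve data and Christoffel symbols at the stage parameters:
  tau = 0.000000: gamma = (-0.500000, -0.375000), gamma' = (0.000000, 0.000000); Gamma_ppp = -1.001236, Gamma_ppq = 0.088999, Gamma_pqq = 0.000000, Gamma_qpp = 0.934487, Gamma_qpq = -0.083066, Gamma_qqq = 0.000000
  tau = 0.250000: gamma = (-0.500000, -0.359375), gamma' = (0.000000, 0.125000); Gamma_ppp = -1.004010, Gamma_ppq = 0.088998, Gamma_pqq = 0.000000, Gamma_qpp = 0.934480, Gamma_qpq = -0.082835, Gamma_qqq = 0.000000
  tau = 0.500000: gamma = (-0.500000, -0.312500), gamma' = (0.000000, 0.250000); Gamma_ppp = -1.012285, Gamma_ppq = 0.088992, Gamma_pqq = 0.000000, Gamma_qpp = 0.934417, Gamma_qpq = -0.082147, Gamma_qqq = 0.000000
  tau = 0.750000: gamma = (-0.500000, -0.234375), gamma' = (0.000000, 0.375000); Gamma_ppp = -1.025923, Gamma_ppq = 0.088969, Gamma_pqq = 0.000000, Gamma_qpp = 0.934174, Gamma_qpq = -0.081012, Gamma_qqq = 0.000000
  tau = 1.000000: gamma = (-0.500000, -0.125000), gamma' = (0.000000, 0.500000); Gamma_ppp = -1.044691, Gamma_ppq = 0.088910, Gamma_pqq = 0.000000, Gamma_qpp = 0.933554, Gamma_qpq = -0.079451, Gamma_qqq = 0.000000
step 0: V^p = -1.5000, V^q = -2.0000
step 1: k1 = (0.000000, 0.000000), k2 = (0.016687, -0.015532), k3 = (0.016641, -0.015488), k4 = (0.033187, -0.030634); V <- V + (h/6)(k1 + 2k2 + 2k3 + k4): V^p = -1.4917, V^q = -2.0077
step 2: k1 = (0.033187, -0.030634), k2 = (0.049491, -0.045065), k3 = (0.049355, -0.044941), k4 = (0.065216, -0.058278); V <- V + (h/6)(k1 + 2k2 + 2k3 + k4): V^p = -1.4670, V^q = -2.0301

Answer: V^p = -1.4670, V^q = -2.0301


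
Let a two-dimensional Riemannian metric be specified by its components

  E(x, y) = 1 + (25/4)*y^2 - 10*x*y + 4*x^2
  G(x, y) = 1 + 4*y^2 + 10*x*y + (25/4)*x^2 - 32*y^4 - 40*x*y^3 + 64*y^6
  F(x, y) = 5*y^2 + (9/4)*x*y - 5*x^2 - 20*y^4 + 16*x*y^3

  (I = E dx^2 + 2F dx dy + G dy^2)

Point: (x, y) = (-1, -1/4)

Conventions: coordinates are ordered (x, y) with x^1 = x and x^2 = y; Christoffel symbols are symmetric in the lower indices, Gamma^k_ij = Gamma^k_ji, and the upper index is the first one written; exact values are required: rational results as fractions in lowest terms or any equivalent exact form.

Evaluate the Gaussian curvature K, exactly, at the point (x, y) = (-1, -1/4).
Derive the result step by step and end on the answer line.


E = 185/64, F = -253/64, G = 593/64, EG - F^2 = 357/32 at the point
E_x = -11/2, E_y = 55/8, F_x = 147/16, F_y = -13/2, G_x = -115/8, G_y = -23/8
E_yy = 25/2, F_xy = 21/4, G_xx = 25/2
Evaluate Brioschi's two determinant matrices M1, M2 and divide by (EG - F^2)^2.
M1 = [[-E_yy/2 + F_xy - G_xx/2, E_x/2, F_x - E_y/2], [F_y - G_x/2, E, F], [G_y/2, F, G]] = [[-29/4, -11/4, 23/4], [11/16, 185/64, -253/64], [-23/16, -253/64, 593/64]]; det M1 = -9053/128
M2 = [[0, E_y/2, G_x/2], [E_y/2, E, F], [G_x/2, F, G]] = [[0, 55/16, -115/16], [55/16, 185/64, -253/64], [-115/16, -253/64, 593/64]]; det M2 = -8125/128
det M1 - det M2 = -29/4; K = -29/4 / (357/32)^2 = -7424/127449

Answer: K = -7424/127449


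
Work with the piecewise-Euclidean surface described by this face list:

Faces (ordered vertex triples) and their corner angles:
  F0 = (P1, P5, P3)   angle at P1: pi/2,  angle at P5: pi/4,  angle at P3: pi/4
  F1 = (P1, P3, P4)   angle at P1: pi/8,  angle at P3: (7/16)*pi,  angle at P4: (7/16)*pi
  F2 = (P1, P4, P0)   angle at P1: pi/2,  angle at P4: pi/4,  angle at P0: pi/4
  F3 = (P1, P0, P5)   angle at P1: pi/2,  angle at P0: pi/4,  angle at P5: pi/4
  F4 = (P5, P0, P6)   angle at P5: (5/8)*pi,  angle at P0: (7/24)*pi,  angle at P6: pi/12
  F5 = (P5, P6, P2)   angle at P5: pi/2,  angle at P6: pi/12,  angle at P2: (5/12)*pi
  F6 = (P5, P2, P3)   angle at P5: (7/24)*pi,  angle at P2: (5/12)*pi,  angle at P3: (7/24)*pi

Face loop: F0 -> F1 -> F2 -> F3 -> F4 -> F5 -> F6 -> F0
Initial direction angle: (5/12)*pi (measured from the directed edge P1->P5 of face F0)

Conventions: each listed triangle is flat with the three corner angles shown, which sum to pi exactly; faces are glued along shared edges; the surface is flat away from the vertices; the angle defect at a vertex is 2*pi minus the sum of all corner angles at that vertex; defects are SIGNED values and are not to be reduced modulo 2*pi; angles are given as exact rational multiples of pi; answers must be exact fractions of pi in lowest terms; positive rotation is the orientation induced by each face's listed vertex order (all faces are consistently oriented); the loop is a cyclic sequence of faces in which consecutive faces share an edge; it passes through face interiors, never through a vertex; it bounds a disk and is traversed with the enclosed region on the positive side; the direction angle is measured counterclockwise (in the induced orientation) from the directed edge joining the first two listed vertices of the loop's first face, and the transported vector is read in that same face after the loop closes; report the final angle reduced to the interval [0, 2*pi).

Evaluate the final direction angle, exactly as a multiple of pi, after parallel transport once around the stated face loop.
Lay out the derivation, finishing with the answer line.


enclosed vertex P1: corner angles sum to (13/8)*pi, defect = 2*pi - (13/8)*pi = (3/8)*pi
enclosed vertex P5: corner angles sum to (23/12)*pi, defect = 2*pi - (23/12)*pi = pi/12
summing the enclosed defects onto the initial angle, mod 2*pi in the induced orientation:
final angle = (5/12)*pi + (11/24)*pi = (7/8)*pi (mod 2*pi)

Answer: final direction angle = (7/8)*pi


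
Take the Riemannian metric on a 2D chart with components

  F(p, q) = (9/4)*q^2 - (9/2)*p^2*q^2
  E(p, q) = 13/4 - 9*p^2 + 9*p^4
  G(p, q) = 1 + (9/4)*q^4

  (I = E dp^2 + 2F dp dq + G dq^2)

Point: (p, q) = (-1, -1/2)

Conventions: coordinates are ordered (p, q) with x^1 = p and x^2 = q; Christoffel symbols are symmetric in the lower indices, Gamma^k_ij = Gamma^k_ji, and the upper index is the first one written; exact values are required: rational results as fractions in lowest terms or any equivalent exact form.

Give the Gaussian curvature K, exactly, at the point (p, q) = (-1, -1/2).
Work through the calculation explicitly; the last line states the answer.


E = 13/4, F = -9/16, G = 73/64, EG - F^2 = 217/64 at the point
E_p = -18, E_q = 0, F_p = 9/4, F_q = 9/4, G_p = 0, G_q = -9/8
E_qq = 0, F_pq = -9, G_pp = 0
Apply the Brioschi formula K = (det M1 - det M2)/(EG - F^2)^2 over the derivative matrices of E, F, G.
M1 = [[-E_qq/2 + F_pq - G_pp/2, E_p/2, F_p - E_q/2], [F_q - G_p/2, E, F], [G_q/2, F, G]] = [[-9, -9, 9/4], [9/4, 13/4, -9/16], [-9/16, -9/16, 73/64]]; det M1 = -9
M2 = [[0, E_q/2, G_p/2], [E_q/2, E, F], [G_p/2, F, G]] = [[0, 0, 0], [0, 13/4, -9/16], [0, -9/16, 73/64]]; det M2 = 0
det M1 - det M2 = -9; K = -9 / (217/64)^2 = -36864/47089

Answer: K = -36864/47089


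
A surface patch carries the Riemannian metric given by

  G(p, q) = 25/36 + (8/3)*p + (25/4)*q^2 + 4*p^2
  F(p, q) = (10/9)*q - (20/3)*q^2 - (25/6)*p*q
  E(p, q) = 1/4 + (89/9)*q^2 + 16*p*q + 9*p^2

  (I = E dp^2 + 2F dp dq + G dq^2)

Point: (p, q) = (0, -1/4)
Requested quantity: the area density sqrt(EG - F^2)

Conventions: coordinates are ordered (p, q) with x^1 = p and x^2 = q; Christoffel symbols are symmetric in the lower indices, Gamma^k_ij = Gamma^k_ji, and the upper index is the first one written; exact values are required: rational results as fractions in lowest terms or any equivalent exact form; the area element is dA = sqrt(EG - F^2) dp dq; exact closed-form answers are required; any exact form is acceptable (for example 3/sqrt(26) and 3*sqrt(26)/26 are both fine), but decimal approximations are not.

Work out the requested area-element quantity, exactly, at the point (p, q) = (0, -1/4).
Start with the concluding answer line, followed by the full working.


Answer: sqrt(EG - F^2) = 25*sqrt(61)/288

E = 125/144, F = -25/36, G = 625/576; EG - F^2 = 38125/82944


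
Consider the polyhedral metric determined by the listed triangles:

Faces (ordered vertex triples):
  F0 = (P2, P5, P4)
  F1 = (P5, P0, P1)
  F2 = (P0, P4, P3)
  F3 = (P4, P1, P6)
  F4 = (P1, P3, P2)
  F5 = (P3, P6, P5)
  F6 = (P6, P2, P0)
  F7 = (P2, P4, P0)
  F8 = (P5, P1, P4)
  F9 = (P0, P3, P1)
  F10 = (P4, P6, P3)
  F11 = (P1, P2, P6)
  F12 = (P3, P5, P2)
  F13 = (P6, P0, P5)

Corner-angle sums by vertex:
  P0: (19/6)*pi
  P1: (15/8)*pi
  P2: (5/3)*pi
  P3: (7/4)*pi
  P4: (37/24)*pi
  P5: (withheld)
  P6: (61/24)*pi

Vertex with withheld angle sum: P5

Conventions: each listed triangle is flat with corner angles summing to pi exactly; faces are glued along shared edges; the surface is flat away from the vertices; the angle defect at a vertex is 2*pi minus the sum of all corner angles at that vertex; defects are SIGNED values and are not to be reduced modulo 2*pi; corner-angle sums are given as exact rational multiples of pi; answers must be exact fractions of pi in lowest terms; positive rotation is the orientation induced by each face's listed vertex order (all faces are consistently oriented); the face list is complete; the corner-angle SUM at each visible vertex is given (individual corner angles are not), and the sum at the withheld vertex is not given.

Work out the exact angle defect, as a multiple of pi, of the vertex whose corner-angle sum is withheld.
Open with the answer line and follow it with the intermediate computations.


Answer: defect(P5) = (13/24)*pi

V = 7, E = 21, F = 14; chi = V - E + F = 0
Gauss-Bonnet: total defect = 2*pi*chi = 0; visible defects sum to (-13/24)*pi


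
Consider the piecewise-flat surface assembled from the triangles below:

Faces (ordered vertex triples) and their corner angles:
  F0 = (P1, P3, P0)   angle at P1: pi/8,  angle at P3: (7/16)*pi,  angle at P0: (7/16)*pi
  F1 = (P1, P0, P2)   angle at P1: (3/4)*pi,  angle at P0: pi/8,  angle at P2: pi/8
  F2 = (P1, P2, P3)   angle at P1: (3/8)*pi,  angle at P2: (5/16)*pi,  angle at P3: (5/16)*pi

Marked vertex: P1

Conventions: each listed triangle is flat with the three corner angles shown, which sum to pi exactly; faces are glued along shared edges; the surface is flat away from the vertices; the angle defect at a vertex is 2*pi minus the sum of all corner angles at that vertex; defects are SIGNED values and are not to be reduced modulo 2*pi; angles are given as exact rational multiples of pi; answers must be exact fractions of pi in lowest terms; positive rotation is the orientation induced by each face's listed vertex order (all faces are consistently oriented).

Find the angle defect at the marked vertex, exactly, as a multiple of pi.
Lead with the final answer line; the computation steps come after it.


Answer: defect(P1) = (3/4)*pi

Sum of corner angles at P1: (5/4)*pi
defect = 2*pi - (5/4)*pi


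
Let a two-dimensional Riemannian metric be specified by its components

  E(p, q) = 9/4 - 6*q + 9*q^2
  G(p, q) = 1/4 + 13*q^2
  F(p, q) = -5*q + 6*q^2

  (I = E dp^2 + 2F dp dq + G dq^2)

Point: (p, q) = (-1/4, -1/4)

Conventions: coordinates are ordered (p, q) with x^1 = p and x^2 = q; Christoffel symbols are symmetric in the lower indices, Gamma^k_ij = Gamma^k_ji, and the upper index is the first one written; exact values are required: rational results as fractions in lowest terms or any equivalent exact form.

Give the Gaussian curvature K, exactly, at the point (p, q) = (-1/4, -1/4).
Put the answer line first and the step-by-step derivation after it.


Answer: K = 160512/35287

E = 69/16, F = 13/8, G = 17/16, EG - F^2 = 497/256 at the point
E_p = 0, E_q = -21/2, F_p = 0, F_q = -8, G_p = 0, G_q = -13/2
E_qq = 18, F_pq = 0, G_pp = 0
K follows from Brioschi's formula, (det M1 - det M2)/(EG - F^2)^2.
M1 = [[-E_qq/2 + F_pq - G_pp/2, E_p/2, F_p - E_q/2], [F_q - G_p/2, E, F], [G_q/2, F, G]] = [[-9, 0, 21/4], [-8, 69/16, 13/8], [-13/4, 13/8, 17/16]]; det M1 = -777/64
M2 = [[0, E_q/2, G_p/2], [E_q/2, E, F], [G_p/2, F, G]] = [[0, -21/4, 0], [-21/4, 69/16, 13/8], [0, 13/8, 17/16]]; det M2 = -7497/256
det M1 - det M2 = 4389/256; K = 4389/256 / (497/256)^2 = 160512/35287


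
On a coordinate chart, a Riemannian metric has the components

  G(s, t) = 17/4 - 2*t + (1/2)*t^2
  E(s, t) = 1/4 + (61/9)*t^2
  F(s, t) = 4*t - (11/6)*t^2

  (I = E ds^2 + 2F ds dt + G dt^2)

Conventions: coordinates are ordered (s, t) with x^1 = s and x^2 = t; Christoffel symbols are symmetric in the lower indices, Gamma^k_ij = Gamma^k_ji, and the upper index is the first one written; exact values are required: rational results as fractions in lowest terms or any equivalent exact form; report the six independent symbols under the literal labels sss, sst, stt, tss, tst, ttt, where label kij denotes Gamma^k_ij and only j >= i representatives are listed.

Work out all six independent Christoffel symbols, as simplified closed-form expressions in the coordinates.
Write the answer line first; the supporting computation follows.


Answer: Gamma_sss = (-5368*t^3 + 11712*t^2)/(12*t^4 + 480*t^3 + 5586*t^2 - 216*t + 459), Gamma_sst = (488*t^3 - 1952*t^2 + 4148*t)/(4*t^4 + 160*t^3 + 1862*t^2 - 72*t + 153), Gamma_stt = (-132*t^3 + 792*t^2 - 2820*t + 2448)/(4*t^4 + 160*t^3 + 1862*t^2 - 72*t + 153), Gamma_tss = (-59536*t^3 - 2196*t)/(36*t^4 + 1440*t^3 + 16758*t^2 - 648*t + 1377), Gamma_tst = (5368*t^3 - 11712*t^2)/(12*t^4 + 480*t^3 + 5586*t^2 - 216*t + 459), Gamma_ttt = (-480*t^3 + 2192*t^2 - 2286*t - 36)/(4*t^4 + 160*t^3 + 1862*t^2 - 72*t + 153)

E = 1/4 + (61/9)*t^2; F = 4*t - (11/6)*t^2; G = 17/4 - 2*t + (1/2)*t^2
Gamma^k_ij = (1/2) g^{kl} (d_i g_jl + d_j g_il - d_l g_ij), with g^inv = (1/(EG-F^2)) [[G, -F], [-F, E]]
first partials: E_s = 0, E_t = (122/9)*t, F_s = 0, F_t = 4 - (11/3)*t, G_s = 0, G_t = -2 + t
D = EG - F^2 = 17/16 - (1/2)*t + (931/72)*t^2 + (10/9)*t^3 + (1/36)*t^4
expanded: Gamma^s_ss = (G E_s - 2F F_s + F E_t)/(2D), Gamma^s_st = (G E_t - F G_s)/(2D), Gamma^s_tt = (2G F_t - G G_s - F G_t)/(2D), Gamma^t_ss = (2E F_s - E E_t - F E_s)/(2D), Gamma^t_st = (E G_s - F E_t)/(2D), Gamma^t_tt = (E G_t - 2F F_t + F G_s)/(2D); substitute and cancel common factors


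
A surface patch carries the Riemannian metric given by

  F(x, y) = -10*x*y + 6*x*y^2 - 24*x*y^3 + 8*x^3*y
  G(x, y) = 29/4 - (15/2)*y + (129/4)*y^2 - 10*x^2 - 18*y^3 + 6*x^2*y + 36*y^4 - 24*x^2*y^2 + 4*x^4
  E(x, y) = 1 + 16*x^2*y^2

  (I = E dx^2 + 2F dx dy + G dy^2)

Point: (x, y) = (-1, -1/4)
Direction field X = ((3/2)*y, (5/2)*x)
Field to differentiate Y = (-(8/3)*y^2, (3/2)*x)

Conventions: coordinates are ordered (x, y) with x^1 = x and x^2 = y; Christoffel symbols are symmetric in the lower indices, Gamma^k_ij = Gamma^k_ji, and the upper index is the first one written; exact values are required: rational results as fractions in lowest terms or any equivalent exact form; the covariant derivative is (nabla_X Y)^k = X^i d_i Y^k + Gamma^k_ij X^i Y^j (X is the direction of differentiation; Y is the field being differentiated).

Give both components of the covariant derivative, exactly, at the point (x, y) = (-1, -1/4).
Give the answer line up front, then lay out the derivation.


Answer: (nabla_X Y)^x = 49/171, (nabla_X Y)^y = -13919/2736

E = 2, F = -5/4, G = 41/16 at the point
E_x = -2, E_y = -8, F_x = -11/4, F_y = 19/2, G_x = 10, G_y = -45/4
EG - F^2 = 57/16;  g^inv = (16/57) * [[41/16, 5/4], [5/4, 2]]
first-kind symbols [ij,l] = (1/2)(d_i g_jl + d_j g_il - d_l g_ij): [xx,x] = E_x/2 = -1, [xx,y] = F_x - E_y/2 = 5/4, [xy,x] = E_y/2 = -4, [xy,y] = G_x/2 = 5, [yy,x] = F_y - G_x/2 = 9/2, [yy,y] = G_y/2 = -45/8
Gamma^x_ij = (G*[ij,x] - F*[ij,y])/(EG - F^2), Gamma^y_ij = (E*[ij,y] - F*[ij,x])/(EG - F^2)
Gamma_xxx = -16/57, Gamma_xxy = -64/57, Gamma_xyy = 24/19, Gamma_yxx = 20/57, Gamma_yxy = 80/57, Gamma_yyy = -30/19
X = (-3/8, -5/2), Y = (-1/6, -3/2) at the point


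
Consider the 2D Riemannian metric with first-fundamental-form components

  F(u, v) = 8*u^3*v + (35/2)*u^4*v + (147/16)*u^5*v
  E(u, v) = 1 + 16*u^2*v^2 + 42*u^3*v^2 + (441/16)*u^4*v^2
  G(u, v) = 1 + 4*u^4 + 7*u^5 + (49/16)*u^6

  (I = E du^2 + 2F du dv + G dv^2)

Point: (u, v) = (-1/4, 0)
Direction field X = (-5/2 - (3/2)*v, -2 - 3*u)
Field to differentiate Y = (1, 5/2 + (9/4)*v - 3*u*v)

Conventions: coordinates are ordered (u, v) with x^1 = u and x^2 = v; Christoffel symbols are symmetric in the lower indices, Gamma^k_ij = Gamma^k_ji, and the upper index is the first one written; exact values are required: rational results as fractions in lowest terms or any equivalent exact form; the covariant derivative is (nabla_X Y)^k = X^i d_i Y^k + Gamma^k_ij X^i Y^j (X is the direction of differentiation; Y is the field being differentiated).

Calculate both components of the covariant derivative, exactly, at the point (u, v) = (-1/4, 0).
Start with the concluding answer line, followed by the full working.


Answer: (nabla_X Y)^u = 0, (nabla_X Y)^v = -863415/264644

E = 1, F = 0, G = 66161/65536 at the point
E_u = 0, E_v = 0, F_u = 0, F_v = -1075/16384, G_u = -1075/8192, G_v = 0
EG - F^2 = 66161/65536;  g^inv = (65536/66161) * [[66161/65536, 0], [0, 1]]
first-kind symbols [ij,l] = (1/2)(d_i g_jl + d_j g_il - d_l g_ij): [uu,u] = E_u/2 = 0, [uu,v] = F_u - E_v/2 = 0, [uv,u] = E_v/2 = 0, [uv,v] = G_u/2 = -1075/16384, [vv,u] = F_v - G_u/2 = 0, [vv,v] = G_v/2 = 0
Gamma^u_ij = (G*[ij,u] - F*[ij,v])/(EG - F^2), Gamma^v_ij = (E*[ij,v] - F*[ij,u])/(EG - F^2)
Gamma_uuu = 0, Gamma_uuv = 0, Gamma_uvv = 0, Gamma_vuu = 0, Gamma_vuv = -4300/66161, Gamma_vvv = 0
X = (-5/2, -5/4), Y = (1, 5/2) at the point


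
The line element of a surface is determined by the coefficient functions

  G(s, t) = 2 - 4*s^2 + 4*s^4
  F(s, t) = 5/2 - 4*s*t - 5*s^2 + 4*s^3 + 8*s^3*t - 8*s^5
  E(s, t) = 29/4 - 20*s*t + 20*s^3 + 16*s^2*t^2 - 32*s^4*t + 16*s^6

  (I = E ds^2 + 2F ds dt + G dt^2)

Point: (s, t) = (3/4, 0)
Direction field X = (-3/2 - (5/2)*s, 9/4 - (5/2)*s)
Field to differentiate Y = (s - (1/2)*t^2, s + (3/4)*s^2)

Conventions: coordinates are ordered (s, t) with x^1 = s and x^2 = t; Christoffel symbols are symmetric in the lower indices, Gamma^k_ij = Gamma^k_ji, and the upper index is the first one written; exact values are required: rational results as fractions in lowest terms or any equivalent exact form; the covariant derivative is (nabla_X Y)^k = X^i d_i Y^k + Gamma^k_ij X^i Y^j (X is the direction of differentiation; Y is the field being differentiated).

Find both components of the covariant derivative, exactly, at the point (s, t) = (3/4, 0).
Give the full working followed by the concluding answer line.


E = 4745/256, F = -67/128, G = 65/64 at the point
E_s = 1809/32, E_t = -201/8, F_s = -429/32, F_t = 3/8, G_s = 3/4, G_t = 0
EG - F^2 = 4749/256;  g^inv = (256/4749) * [[65/64, 67/128], [67/128, 4745/256]]
first-kind symbols [ij,l] = (1/2)(d_i g_jl + d_j g_il - d_l g_ij): [ss,s] = E_s/2 = 1809/64, [ss,t] = F_s - E_t/2 = -27/32, [st,s] = E_t/2 = -201/16, [st,t] = G_s/2 = 3/8, [tt,s] = F_t - G_s/2 = 0, [tt,t] = G_t/2 = 0
Gamma^s_ij = (G*[ij,s] - F*[ij,t])/(EG - F^2), Gamma^t_ij = (E*[ij,t] - F*[ij,s])/(EG - F^2)
Gamma_sss = 2412/1583, Gamma_sst = -1072/1583, Gamma_stt = 0, Gamma_tss = -72/1583, Gamma_tst = 32/1583, Gamma_ttt = 0
X = (-27/8, 3/8), Y = (3/4, 75/64) at the point

Answer: (nabla_X Y)^s = -240309/50656, (nabla_X Y)^t = -722457/101312


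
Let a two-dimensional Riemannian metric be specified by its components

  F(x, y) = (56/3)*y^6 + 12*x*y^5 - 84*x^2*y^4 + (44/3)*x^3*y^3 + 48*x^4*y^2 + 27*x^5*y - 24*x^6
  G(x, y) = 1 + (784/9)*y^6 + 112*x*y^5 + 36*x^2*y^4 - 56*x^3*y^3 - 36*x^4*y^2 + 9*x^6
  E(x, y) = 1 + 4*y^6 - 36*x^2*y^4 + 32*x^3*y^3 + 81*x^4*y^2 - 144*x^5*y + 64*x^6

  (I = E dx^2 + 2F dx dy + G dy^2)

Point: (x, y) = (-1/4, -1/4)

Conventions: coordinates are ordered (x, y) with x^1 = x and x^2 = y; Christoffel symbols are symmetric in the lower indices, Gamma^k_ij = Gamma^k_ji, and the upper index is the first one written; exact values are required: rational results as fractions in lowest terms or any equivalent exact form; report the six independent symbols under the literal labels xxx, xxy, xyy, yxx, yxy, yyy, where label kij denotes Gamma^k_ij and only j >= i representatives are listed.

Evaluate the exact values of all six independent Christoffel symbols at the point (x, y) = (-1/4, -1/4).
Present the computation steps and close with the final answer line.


E = 4097/4096, F = 37/12288, G = 38233/36864 at the point
E_x = -3/256, E_y = 3/512, F_x = -71/1024, F_y = -3/1024, G_x = 37/512, G_y = -185/192
EG - F^2 = 19121/18432;  g^inv = (18432/19121) * [[38233/36864, -37/12288], [-37/12288, 4097/4096]]
first-kind symbols [ij,l] = (1/2)(d_i g_jl + d_j g_il - d_l g_ij): [xx,x] = E_x/2 = -3/512, [xx,y] = F_x - E_y/2 = -37/512, [xy,x] = E_y/2 = 3/1024, [xy,y] = G_x/2 = 37/1024, [yy,x] = F_y - G_x/2 = -5/128, [yy,y] = G_y/2 = -185/384
Gamma^x_ij = (G*[ij,x] - F*[ij,y])/(EG - F^2), Gamma^y_ij = (E*[ij,y] - F*[ij,x])/(EG - F^2)

Answer: Gamma_xxx = -108/19121, Gamma_xxy = 54/19121, Gamma_xyy = -720/19121, Gamma_yxx = -1332/19121, Gamma_yxy = 666/19121, Gamma_yyy = -8880/19121


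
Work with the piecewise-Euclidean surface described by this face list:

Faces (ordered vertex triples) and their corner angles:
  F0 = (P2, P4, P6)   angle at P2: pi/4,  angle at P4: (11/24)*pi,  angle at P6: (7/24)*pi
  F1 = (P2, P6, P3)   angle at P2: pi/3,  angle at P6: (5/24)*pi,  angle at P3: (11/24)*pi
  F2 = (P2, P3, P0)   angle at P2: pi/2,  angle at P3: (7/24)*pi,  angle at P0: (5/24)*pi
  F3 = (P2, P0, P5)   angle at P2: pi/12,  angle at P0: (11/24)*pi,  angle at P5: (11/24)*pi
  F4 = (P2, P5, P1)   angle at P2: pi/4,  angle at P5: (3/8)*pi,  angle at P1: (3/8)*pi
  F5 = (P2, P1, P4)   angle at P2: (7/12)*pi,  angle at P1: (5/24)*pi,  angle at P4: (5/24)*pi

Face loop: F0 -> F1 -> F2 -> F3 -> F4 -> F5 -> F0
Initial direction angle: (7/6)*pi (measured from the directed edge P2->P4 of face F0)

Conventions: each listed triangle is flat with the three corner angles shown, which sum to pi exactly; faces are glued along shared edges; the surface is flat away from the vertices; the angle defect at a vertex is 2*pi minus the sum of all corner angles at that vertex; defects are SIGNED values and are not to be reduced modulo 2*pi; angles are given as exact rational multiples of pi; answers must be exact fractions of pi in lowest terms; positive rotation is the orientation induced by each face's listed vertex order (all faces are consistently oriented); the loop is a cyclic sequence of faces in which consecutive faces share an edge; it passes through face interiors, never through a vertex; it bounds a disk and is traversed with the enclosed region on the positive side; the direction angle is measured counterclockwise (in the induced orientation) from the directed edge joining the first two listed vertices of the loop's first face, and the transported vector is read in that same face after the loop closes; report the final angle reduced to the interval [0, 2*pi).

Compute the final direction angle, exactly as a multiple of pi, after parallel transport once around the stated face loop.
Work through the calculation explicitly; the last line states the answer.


enclosed vertex P2: corner angles sum to 2*pi, defect = 2*pi - 2*pi = 0
the final direction is the initial angle plus the enclosed defects, taken mod 2*pi in the induced orientation
final angle = (7/6)*pi + 0 = (7/6)*pi (mod 2*pi)

Answer: final direction angle = (7/6)*pi


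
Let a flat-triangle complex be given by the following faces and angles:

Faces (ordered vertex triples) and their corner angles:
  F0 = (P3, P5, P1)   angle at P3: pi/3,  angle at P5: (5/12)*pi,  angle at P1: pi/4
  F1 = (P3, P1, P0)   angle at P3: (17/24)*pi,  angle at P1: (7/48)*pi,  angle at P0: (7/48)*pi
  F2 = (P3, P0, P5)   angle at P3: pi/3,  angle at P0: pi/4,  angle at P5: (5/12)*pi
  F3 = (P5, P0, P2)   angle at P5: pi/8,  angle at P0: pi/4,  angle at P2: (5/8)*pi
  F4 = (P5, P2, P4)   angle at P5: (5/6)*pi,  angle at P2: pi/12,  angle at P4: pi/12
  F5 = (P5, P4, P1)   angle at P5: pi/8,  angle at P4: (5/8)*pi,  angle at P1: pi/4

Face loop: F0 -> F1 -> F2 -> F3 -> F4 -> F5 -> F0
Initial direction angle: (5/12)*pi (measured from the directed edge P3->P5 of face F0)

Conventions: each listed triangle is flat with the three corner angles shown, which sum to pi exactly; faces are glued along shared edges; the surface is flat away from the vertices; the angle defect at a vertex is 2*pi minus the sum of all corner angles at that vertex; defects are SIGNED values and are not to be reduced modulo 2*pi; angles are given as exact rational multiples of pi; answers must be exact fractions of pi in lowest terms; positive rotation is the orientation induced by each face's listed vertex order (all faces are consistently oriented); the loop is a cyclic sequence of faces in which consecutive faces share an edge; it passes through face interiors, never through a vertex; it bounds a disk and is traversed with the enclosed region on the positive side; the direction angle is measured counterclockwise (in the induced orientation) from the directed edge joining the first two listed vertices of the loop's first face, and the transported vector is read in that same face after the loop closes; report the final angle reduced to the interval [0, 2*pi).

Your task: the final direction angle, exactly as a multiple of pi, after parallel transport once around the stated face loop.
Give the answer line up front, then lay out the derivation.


Answer: final direction angle = (9/8)*pi

enclosed vertex P3: corner angles sum to (11/8)*pi, defect = 2*pi - (11/8)*pi = (5/8)*pi
enclosed vertex P5: corner angles sum to (23/12)*pi, defect = 2*pi - (23/12)*pi = pi/12
transport around the loop rotates by the sum of enclosed defects; add to the initial angle mod 2*pi
final angle = (5/12)*pi + (17/24)*pi = (9/8)*pi (mod 2*pi)


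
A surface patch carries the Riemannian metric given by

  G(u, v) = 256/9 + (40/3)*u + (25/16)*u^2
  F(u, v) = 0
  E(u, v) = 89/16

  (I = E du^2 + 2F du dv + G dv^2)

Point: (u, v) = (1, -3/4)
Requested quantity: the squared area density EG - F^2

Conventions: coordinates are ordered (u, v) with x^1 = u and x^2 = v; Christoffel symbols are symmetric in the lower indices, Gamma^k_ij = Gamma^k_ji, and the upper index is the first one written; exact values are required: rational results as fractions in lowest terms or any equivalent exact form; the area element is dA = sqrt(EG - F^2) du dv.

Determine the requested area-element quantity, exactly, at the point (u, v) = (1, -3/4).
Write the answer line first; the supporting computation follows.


Answer: EG - F^2 = 555449/2304

E = 89/16, F = 0, G = 6241/144; EG - F^2 = 555449/2304


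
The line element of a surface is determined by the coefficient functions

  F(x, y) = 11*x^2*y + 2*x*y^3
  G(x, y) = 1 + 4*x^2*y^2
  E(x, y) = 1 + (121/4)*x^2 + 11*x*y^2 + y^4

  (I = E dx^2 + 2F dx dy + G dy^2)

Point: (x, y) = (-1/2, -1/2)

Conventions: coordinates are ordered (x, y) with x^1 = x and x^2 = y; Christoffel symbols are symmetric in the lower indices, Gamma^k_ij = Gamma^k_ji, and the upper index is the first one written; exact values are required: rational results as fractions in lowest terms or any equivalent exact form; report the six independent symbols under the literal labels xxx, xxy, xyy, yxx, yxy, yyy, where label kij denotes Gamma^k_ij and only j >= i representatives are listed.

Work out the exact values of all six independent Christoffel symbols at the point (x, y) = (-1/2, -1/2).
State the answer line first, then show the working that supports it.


Answer: Gamma_xxx = -11/6, Gamma_xxy = 1/3, Gamma_xyy = 1/3, Gamma_yxx = 11/30, Gamma_yxy = -1/15, Gamma_yyy = -1/15

E = 29/4, F = -5/4, G = 5/4 at the point
E_x = -55/2, E_y = 5, F_x = 21/4, F_y = 2, G_x = -1, G_y = -1
EG - F^2 = 15/2;  g^inv = (2/15) * [[5/4, 5/4], [5/4, 29/4]]
first-kind symbols [ij,l] = (1/2)(d_i g_jl + d_j g_il - d_l g_ij): [xx,x] = E_x/2 = -55/4, [xx,y] = F_x - E_y/2 = 11/4, [xy,x] = E_y/2 = 5/2, [xy,y] = G_x/2 = -1/2, [yy,x] = F_y - G_x/2 = 5/2, [yy,y] = G_y/2 = -1/2
Gamma^x_ij = (G*[ij,x] - F*[ij,y])/(EG - F^2), Gamma^y_ij = (E*[ij,y] - F*[ij,x])/(EG - F^2)
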